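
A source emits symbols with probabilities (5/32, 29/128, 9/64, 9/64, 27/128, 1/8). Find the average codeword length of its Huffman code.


Huffman construction (repeatedly merge the two least-probable nodes; each merge adds 1 bit to every symbol beneath it): 1/8 + 9/64 = 17/64; 9/64 + 5/32 = 19/64; 27/128 + 29/128 = 7/16; 17/64 + 19/64 = 9/16; 7/16 + 9/16 = 1. Resulting codeword lengths (in the order the probabilities were given): (3, 2, 3, 3, 2, 3). L_avg = sum(p_i * l_i) = 5/32*3 + 29/128*2 + 9/64*3 + 9/64*3 + 27/128*2 + 1/8*3 = 41/16 = 2.5625

2.5625 bits


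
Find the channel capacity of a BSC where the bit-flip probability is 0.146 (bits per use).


H(p) = -p*log2(p) - (1-p)*log2(1-p) = -0.146*log2(0.146) - 0.854*log2(0.854) = 0.405290 + 0.194449 = 0.5997. C = 1 - H(p) = 1 - 0.5997 = 0.4003

0.4003 bits


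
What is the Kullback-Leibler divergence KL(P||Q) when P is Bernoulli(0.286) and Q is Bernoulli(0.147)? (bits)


KL = p*log2(p/q) + (1-p)*log2((1-p)/(1-q)) = 0.286*log2(0.286/0.147) + 0.714*log2(0.714/0.853) = 0.0914

0.0914 bits


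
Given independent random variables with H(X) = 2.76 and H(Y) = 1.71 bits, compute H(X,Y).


For independent variables, H(X,Y) = H(X) + H(Y) = 2.76 + 1.71 = 4.47

4.47 bits


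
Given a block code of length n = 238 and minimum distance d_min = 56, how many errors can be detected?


Detection capability = d_min - 1 = 56 - 1 = 55

55 errors


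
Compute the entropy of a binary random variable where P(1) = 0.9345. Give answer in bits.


H = -p*log2(p) - (1-p)*log2(1-p). -0.9345*log2(0.9345) = 0.091332; -0.0655*log2(0.0655) = 0.257570. H = 0.091332 + 0.257570 = 0.3489

0.3489 bits


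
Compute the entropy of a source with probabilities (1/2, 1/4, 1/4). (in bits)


H = -sum(p_i * log2(p_i)). Terms: -(1/2)*log2(1/2) = 0.500000; -(1/4)*log2(1/4) = 0.500000; -(1/4)*log2(1/4) = 0.500000. H = 0.500000 + 0.500000 + 0.500000 = 1.5

1.5 bits


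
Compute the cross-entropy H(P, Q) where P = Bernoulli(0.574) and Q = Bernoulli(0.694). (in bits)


H(P,Q) = -p*log2(q) - (1-p)*log2(1-q). -0.574*log2(0.694) = 0.302494; -0.426*log2(0.306) = 0.727777. H(P,Q) = 0.302494 + 0.727777 = 1.0303

1.0303 bits


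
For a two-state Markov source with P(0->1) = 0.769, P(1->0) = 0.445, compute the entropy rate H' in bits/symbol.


Stationary distribution: pi_0 = p10/(p01+p10) = 0.3666, pi_1 = 0.6334. Entropy rate H' = pi_0*H(p01) + pi_1*H(p10) = 0.3666*0.7798 + 0.6334*0.9913 = 0.9137

0.9137 bits/symbol


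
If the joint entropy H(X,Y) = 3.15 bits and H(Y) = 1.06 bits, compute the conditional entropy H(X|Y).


H(X|Y) = H(X,Y) - H(Y) = 3.15 - 1.06 = 2.09

2.09 bits


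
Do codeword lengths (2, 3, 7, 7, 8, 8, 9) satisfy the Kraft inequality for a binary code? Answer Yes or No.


Kraft sum = sum(2^(-l_i)) = 0.4004, need <= 1. Result: satisfied (a binary prefix-free code with these lengths exists)

Yes


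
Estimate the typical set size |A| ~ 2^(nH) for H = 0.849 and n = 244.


log2|A_typical| = nH = 244 * 0.849 = 207.156, so |A_typical| ~ 2^207.156 = 2.292e+62

2.292e+62


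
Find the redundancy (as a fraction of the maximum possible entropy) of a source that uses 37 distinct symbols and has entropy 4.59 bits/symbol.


H_max = log2(K) = log2(37) = 5.2095 bits/symbol. Redundancy = 1 - H/H_max = 1 - 4.59/5.2095 = 1 - 0.8811 = 0.1189

0.1189


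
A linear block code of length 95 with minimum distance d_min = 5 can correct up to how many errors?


Correction capability = floor((d-1)/2) = floor((5-1)/2) = 2

2 errors


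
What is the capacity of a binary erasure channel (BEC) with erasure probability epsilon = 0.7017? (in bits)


C = 1 - epsilon = 1 - 0.7017 = 0.2983

0.2983 bits


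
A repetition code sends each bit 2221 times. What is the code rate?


Rate = k/n = 1/2221

1/2221


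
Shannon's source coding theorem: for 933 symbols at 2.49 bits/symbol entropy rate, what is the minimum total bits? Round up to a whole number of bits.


Minimum bits >= n * H = 933 * 2.49 = 2323.17, rounded up to a whole number of bits = 2324

2324 bits


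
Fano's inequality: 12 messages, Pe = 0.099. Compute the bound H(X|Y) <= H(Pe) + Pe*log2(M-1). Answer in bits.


H(Pe) = -Pe*log2(Pe) - (1-Pe)*log2(1-Pe) = -0.099*log2(0.099) - 0.901*log2(0.901) = 0.330306 + 0.135511 = 0.4658. Pe*log2(M-1) = 0.099*log2(11) = 0.342484. Bound = H(Pe) + Pe*log2(M-1) = 0.330306 + 0.135511 + 0.342484 = 0.8083

0.8083 bits


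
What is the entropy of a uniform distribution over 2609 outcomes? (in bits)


H = log2(n) = log2(2609) = 11.3493

11.3493 bits


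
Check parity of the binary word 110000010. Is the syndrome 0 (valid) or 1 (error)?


Syndrome = XOR of all bits = 1 XOR 1 XOR 0 XOR 0 XOR 0 XOR 0 XOR 0 XOR 1 XOR 0 = 1

1


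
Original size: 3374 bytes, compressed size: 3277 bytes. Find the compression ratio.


Ratio = original / compressed = 3374 / 3277 = 1.0296

1.0296


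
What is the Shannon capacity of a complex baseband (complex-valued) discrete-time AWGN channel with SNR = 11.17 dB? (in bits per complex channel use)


SNR_linear = 10^(11.17/10) = 13.0918; C = log2(1 + SNR_linear) = log2(1 + 13.0918) = 3.8168

3.8168 bits/channel use


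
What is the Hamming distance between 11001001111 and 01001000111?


Count differing positions: ^ . . . . . . ^ . . . = 2 differences

2


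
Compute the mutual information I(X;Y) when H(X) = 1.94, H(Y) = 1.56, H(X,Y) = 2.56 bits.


I(X;Y) = H(X) + H(Y) - H(X,Y) = 1.94 + 1.56 - 2.56 = 0.94

0.94 bits


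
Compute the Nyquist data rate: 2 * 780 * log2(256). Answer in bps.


Rate = 2 * B * log2(M) = 2 * 780 * 8.0 = 12480.0

12480.0 bps


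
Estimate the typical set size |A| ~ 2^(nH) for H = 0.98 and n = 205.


log2|A_typical| = nH = 205 * 0.98 = 200.9, so |A_typical| ~ 2^200.9 = 2.999e+60

2.999e+60


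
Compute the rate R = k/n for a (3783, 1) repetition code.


Rate = k/n = 1/3783

1/3783


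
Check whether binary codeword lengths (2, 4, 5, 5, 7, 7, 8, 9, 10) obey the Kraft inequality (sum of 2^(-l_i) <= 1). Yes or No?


Kraft sum = sum(2^(-l_i)) = 0.3975, need <= 1. Result: satisfied (a binary prefix-free code with these lengths exists)

Yes


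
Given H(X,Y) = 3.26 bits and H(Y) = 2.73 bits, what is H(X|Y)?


H(X|Y) = H(X,Y) - H(Y) = 3.26 - 2.73 = 0.53

0.53 bits


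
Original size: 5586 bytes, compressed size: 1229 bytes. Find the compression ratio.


Ratio = original / compressed = 5586 / 1229 = 4.5452

4.5452


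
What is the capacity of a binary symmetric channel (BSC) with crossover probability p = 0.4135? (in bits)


H(p) = -p*log2(p) - (1-p)*log2(1-p) = -0.4135*log2(0.4135) - 0.5865*log2(0.5865) = 0.526816 + 0.451486 = 0.9783. C = 1 - H(p) = 1 - 0.9783 = 0.0217

0.0217 bits


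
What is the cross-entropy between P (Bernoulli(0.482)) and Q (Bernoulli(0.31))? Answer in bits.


H(P,Q) = -p*log2(q) - (1-p)*log2(1-q). -0.482*log2(0.31) = 0.814416; -0.518*log2(0.69) = 0.277302. H(P,Q) = 0.814416 + 0.277302 = 1.0917

1.0917 bits


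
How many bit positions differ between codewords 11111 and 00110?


Count differing positions: ^ ^ . . ^ = 3 differences

3


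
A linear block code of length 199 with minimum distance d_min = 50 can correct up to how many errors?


Correction capability = floor((d-1)/2) = floor((50-1)/2) = 24

24 errors


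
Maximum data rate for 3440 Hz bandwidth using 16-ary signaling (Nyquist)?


Rate = 2 * B * log2(M) = 2 * 3440 * 4.0 = 27520.0

27520.0 bps


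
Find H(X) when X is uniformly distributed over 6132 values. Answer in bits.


H = log2(n) = log2(6132) = 12.5821

12.5821 bits


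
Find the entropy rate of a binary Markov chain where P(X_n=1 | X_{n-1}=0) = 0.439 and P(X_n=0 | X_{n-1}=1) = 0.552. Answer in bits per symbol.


Stationary distribution: pi_0 = p10/(p01+p10) = 0.557, pi_1 = 0.443. Entropy rate H' = pi_0*H(p01) + pi_1*H(p10) = 0.557*0.9892 + 0.443*0.9922 = 0.9905

0.9905 bits/symbol


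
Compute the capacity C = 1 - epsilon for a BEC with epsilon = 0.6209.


C = 1 - epsilon = 1 - 0.6209 = 0.3791

0.3791 bits


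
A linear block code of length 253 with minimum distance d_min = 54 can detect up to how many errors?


Detection capability = d_min - 1 = 54 - 1 = 53

53 errors


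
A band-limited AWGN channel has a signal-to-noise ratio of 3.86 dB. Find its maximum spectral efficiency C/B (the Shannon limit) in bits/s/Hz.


SNR_linear = 10^(3.86/10) = 2.4322; C/B = log2(1 + SNR_linear) = log2(1 + 2.4322) = 1.7791

1.7791 bits/s/Hz


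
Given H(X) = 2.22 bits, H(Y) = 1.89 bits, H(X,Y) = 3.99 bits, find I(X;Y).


I(X;Y) = H(X) + H(Y) - H(X,Y) = 2.22 + 1.89 - 3.99 = 0.12

0.12 bits


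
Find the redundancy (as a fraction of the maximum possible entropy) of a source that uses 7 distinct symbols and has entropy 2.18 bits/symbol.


H_max = log2(K) = log2(7) = 2.8074 bits/symbol. Redundancy = 1 - H/H_max = 1 - 2.18/2.8074 = 1 - 0.7765 = 0.2235

0.2235


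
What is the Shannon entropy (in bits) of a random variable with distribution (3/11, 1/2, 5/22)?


H = -sum(p_i * log2(p_i)). Terms: -(3/11)*log2(3/11) = 0.511219; -(1/2)*log2(1/2) = 0.500000; -(5/22)*log2(5/22) = 0.485796. H = 0.511219 + 0.500000 + 0.485796 = 1.497

1.497 bits


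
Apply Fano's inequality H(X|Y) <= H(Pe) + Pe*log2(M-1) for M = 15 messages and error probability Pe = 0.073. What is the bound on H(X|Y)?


H(Pe) = -Pe*log2(Pe) - (1-Pe)*log2(1-Pe) = -0.073*log2(0.073) - 0.927*log2(0.927) = 0.275645 + 0.101376 = 0.377. Pe*log2(M-1) = 0.073*log2(14) = 0.277937. Bound = H(Pe) + Pe*log2(M-1) = 0.275645 + 0.101376 + 0.277937 = 0.655

0.655 bits


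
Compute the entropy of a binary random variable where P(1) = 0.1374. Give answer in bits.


H = -p*log2(p) - (1-p)*log2(1-p). -0.1374*log2(0.1374) = 0.393451; -0.8626*log2(0.8626) = 0.183938. H = 0.393451 + 0.183938 = 0.5774

0.5774 bits


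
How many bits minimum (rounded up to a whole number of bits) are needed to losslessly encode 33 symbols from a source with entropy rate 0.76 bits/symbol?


Minimum bits >= n * H = 33 * 0.76 = 25.08, rounded up to a whole number of bits = 26

26 bits


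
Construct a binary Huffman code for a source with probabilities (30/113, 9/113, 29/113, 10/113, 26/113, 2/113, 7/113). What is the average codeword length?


Huffman construction (repeatedly merge the two least-probable nodes; each merge adds 1 bit to every symbol beneath it): 2/113 + 7/113 = 9/113; 9/113 + 9/113 = 18/113; 10/113 + 18/113 = 28/113; 26/113 + 28/113 = 54/113; 29/113 + 30/113 = 59/113; 54/113 + 59/113 = 1. Resulting codeword lengths (in the order the probabilities were given): (2, 4, 2, 3, 2, 5, 5). L_avg = sum(p_i * l_i) = 30/113*2 + 9/113*4 + 29/113*2 + 10/113*3 + 26/113*2 + 2/113*5 + 7/113*5 = 281/113 = 2.4867

2.4867 bits


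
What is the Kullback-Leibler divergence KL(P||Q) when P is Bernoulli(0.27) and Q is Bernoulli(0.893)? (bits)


KL = p*log2(p/q) + (1-p)*log2((1-p)/(1-q)) = 0.27*log2(0.27/0.893) + 0.73*log2(0.73/0.107) = 1.5564

1.5564 bits


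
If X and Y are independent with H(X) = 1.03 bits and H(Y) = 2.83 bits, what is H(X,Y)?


For independent variables, H(X,Y) = H(X) + H(Y) = 1.03 + 2.83 = 3.86

3.86 bits


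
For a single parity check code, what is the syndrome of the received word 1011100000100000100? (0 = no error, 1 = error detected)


Syndrome = XOR of all bits = 1 XOR 0 XOR 1 XOR 1 XOR 1 XOR 0 XOR 0 XOR 0 XOR 0 XOR 0 XOR 1 XOR 0 XOR 0 XOR 0 XOR 0 XOR 0 XOR 1 XOR 0 XOR 0 = 0

0


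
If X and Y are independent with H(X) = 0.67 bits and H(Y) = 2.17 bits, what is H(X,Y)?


For independent variables, H(X,Y) = H(X) + H(Y) = 0.67 + 2.17 = 2.84

2.84 bits


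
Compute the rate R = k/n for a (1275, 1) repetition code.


Rate = k/n = 1/1275

1/1275


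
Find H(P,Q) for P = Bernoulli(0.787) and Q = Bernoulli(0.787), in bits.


H(P,Q) = -p*log2(q) - (1-p)*log2(1-q). -0.787*log2(0.787) = 0.271959; -0.213*log2(0.213) = 0.475219. H(P,Q) = 0.271959 + 0.475219 = 0.7472

0.7472 bits


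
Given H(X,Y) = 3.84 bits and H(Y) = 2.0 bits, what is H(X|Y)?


H(X|Y) = H(X,Y) - H(Y) = 3.84 - 2.0 = 1.84

1.84 bits


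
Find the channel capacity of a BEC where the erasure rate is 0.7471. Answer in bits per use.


C = 1 - epsilon = 1 - 0.7471 = 0.2529

0.2529 bits


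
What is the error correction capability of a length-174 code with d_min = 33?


Correction capability = floor((d-1)/2) = floor((33-1)/2) = 16

16 errors


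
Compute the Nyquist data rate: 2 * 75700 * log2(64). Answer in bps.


Rate = 2 * B * log2(M) = 2 * 75700 * 6.0 = 908400.0

908400.0 bps


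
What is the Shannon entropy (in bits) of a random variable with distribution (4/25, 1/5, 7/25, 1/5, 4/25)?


H = -sum(p_i * log2(p_i)). Terms: -(4/25)*log2(4/25) = 0.423017; -(1/5)*log2(1/5) = 0.464386; -(7/25)*log2(7/25) = 0.514220; -(1/5)*log2(1/5) = 0.464386; -(4/25)*log2(4/25) = 0.423017. H = 0.423017 + 0.464386 + 0.514220 + 0.464386 + 0.423017 = 2.289

2.289 bits


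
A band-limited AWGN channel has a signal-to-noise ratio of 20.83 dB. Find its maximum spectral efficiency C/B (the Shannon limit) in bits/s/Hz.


SNR_linear = 10^(20.83/10) = 121.0598; C/B = log2(1 + SNR_linear) = log2(1 + 121.0598) = 6.9314

6.9314 bits/s/Hz


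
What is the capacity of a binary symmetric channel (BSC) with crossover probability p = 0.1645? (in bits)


H(p) = -p*log2(p) - (1-p)*log2(1-p) = -0.1645*log2(0.1645) - 0.8355*log2(0.8355) = 0.428332 + 0.216635 = 0.645. C = 1 - H(p) = 1 - 0.645 = 0.355

0.355 bits


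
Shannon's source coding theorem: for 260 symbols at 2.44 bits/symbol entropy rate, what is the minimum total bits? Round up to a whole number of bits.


Minimum bits >= n * H = 260 * 2.44 = 634.4, rounded up to a whole number of bits = 635

635 bits


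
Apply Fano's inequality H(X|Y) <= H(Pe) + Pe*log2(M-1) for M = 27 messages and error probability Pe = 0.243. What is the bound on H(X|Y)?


H(Pe) = -Pe*log2(Pe) - (1-Pe)*log2(1-Pe) = -0.243*log2(0.243) - 0.757*log2(0.757) = 0.495956 + 0.304038 = 0.8. Pe*log2(M-1) = 0.243*log2(26) = 1.142207. Bound = H(Pe) + Pe*log2(M-1) = 0.495956 + 0.304038 + 1.142207 = 1.9422

1.9422 bits


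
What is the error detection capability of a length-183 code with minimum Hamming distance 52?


Detection capability = d_min - 1 = 52 - 1 = 51

51 errors


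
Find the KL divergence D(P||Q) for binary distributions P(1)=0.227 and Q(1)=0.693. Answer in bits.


KL = p*log2(p/q) + (1-p)*log2((1-p)/(1-q)) = 0.227*log2(0.227/0.693) + 0.773*log2(0.773/0.307) = 0.6643

0.6643 bits


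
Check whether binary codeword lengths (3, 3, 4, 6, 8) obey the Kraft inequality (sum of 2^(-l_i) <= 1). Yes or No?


Kraft sum = sum(2^(-l_i)) = 0.332, need <= 1. Result: satisfied (a binary prefix-free code with these lengths exists)

Yes


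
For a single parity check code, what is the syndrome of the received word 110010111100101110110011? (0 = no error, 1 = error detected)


Syndrome = XOR of all bits = 1 XOR 1 XOR 0 XOR 0 XOR 1 XOR 0 XOR 1 XOR 1 XOR 1 XOR 1 XOR 0 XOR 0 XOR 1 XOR 0 XOR 1 XOR 1 XOR 1 XOR 0 XOR 1 XOR 1 XOR 0 XOR 0 XOR 1 XOR 1 = 1

1


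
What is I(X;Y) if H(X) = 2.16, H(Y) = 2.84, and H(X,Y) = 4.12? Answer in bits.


I(X;Y) = H(X) + H(Y) - H(X,Y) = 2.16 + 2.84 - 4.12 = 0.88

0.88 bits


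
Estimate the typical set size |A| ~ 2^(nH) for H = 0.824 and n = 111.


log2|A_typical| = nH = 111 * 0.824 = 91.464, so |A_typical| ~ 2^91.464 = 3.415e+27

3.415e+27


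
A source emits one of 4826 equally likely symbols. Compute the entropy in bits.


H = log2(n) = log2(4826) = 12.2366

12.2366 bits


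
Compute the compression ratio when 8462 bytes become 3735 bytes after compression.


Ratio = original / compressed = 8462 / 3735 = 2.2656

2.2656


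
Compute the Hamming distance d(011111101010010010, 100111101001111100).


Count differing positions: ^ ^ ^ . . . . . . . ^ ^ ^ . ^ ^ ^ . = 9 differences

9


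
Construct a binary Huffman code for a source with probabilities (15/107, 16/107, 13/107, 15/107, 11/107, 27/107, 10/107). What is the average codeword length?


Huffman construction (repeatedly merge the two least-probable nodes; each merge adds 1 bit to every symbol beneath it): 10/107 + 11/107 = 21/107; 13/107 + 15/107 = 28/107; 15/107 + 16/107 = 31/107; 21/107 + 27/107 = 48/107; 28/107 + 31/107 = 59/107; 48/107 + 59/107 = 1. Resulting codeword lengths (in the order the probabilities were given): (3, 3, 3, 3, 3, 2, 3). L_avg = sum(p_i * l_i) = 15/107*3 + 16/107*3 + 13/107*3 + 15/107*3 + 11/107*3 + 27/107*2 + 10/107*3 = 294/107 = 2.7477

2.7477 bits


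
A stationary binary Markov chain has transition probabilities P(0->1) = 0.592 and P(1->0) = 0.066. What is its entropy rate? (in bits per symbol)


Stationary distribution: pi_0 = p10/(p01+p10) = 0.1003, pi_1 = 0.8997. Entropy rate H' = pi_0*H(p01) + pi_1*H(p10) = 0.1003*0.9754 + 0.8997*0.3508 = 0.4135

0.4135 bits/symbol


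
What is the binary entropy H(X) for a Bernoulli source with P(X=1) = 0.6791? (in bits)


H = -p*log2(p) - (1-p)*log2(1-p). -0.6791*log2(0.6791) = 0.379144; -0.3209*log2(0.3209) = 0.526213. H = 0.379144 + 0.526213 = 0.9054

0.9054 bits


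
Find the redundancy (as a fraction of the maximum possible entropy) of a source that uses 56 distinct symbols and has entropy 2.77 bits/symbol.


H_max = log2(K) = log2(56) = 5.8074 bits/symbol. Redundancy = 1 - H/H_max = 1 - 2.77/5.8074 = 1 - 0.477 = 0.523

0.523


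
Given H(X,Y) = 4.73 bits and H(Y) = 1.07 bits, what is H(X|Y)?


H(X|Y) = H(X,Y) - H(Y) = 4.73 - 1.07 = 3.66

3.66 bits


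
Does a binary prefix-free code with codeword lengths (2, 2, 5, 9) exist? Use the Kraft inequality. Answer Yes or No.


Kraft sum = sum(2^(-l_i)) = 0.5332, need <= 1. Result: satisfied (a binary prefix-free code with these lengths exists)

Yes


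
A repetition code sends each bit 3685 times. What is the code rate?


Rate = k/n = 1/3685

1/3685


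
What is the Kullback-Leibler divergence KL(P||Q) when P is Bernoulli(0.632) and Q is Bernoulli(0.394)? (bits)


KL = p*log2(p/q) + (1-p)*log2((1-p)/(1-q)) = 0.632*log2(0.632/0.394) + 0.368*log2(0.368/0.606) = 0.166

0.166 bits


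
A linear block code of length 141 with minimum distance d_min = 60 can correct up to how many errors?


Correction capability = floor((d-1)/2) = floor((60-1)/2) = 29

29 errors


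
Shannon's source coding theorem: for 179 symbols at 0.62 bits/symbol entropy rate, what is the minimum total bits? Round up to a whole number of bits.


Minimum bits >= n * H = 179 * 0.62 = 110.98, rounded up to a whole number of bits = 111

111 bits


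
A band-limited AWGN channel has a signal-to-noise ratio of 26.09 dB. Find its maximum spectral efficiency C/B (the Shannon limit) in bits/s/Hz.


SNR_linear = 10^(26.09/10) = 406.4433; C/B = log2(1 + SNR_linear) = log2(1 + 406.4433) = 8.6705

8.6705 bits/s/Hz


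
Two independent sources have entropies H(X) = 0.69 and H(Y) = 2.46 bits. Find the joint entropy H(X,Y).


For independent variables, H(X,Y) = H(X) + H(Y) = 0.69 + 2.46 = 3.15

3.15 bits


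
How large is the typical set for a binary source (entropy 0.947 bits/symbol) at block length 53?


log2|A_typical| = nH = 53 * 0.947 = 50.191, so |A_typical| ~ 2^50.191 = 1.285e+15

1.285e+15


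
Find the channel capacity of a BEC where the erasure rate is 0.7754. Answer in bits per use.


C = 1 - epsilon = 1 - 0.7754 = 0.2246

0.2246 bits


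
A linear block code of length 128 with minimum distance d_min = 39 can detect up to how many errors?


Detection capability = d_min - 1 = 39 - 1 = 38

38 errors


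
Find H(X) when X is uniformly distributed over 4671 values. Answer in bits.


H = log2(n) = log2(4671) = 12.1895

12.1895 bits


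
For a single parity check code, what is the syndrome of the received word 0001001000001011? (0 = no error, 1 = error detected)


Syndrome = XOR of all bits = 0 XOR 0 XOR 0 XOR 1 XOR 0 XOR 0 XOR 1 XOR 0 XOR 0 XOR 0 XOR 0 XOR 0 XOR 1 XOR 0 XOR 1 XOR 1 = 1

1


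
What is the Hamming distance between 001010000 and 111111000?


Count differing positions: ^ ^ . ^ . ^ . . . = 4 differences

4


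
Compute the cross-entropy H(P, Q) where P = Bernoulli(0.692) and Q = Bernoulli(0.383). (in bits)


H(P,Q) = -p*log2(q) - (1-p)*log2(1-q). -0.692*log2(0.383) = 0.958132; -0.308*log2(0.617) = 0.214571. H(P,Q) = 0.958132 + 0.214571 = 1.1727

1.1727 bits


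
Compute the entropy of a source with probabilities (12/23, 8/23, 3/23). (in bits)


H = -sum(p_i * log2(p_i)). Terms: -(12/23)*log2(12/23) = 0.489704; -(8/23)*log2(8/23) = 0.529935; -(3/23)*log2(3/23) = 0.383296. H = 0.489704 + 0.529935 + 0.383296 = 1.4029

1.4029 bits


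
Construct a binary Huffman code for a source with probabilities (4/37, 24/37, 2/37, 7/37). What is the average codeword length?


Huffman construction (repeatedly merge the two least-probable nodes; each merge adds 1 bit to every symbol beneath it): 2/37 + 4/37 = 6/37; 6/37 + 7/37 = 13/37; 13/37 + 24/37 = 1. Resulting codeword lengths (in the order the probabilities were given): (3, 1, 3, 2). L_avg = sum(p_i * l_i) = 4/37*3 + 24/37*1 + 2/37*3 + 7/37*2 = 56/37 = 1.5135

1.5135 bits


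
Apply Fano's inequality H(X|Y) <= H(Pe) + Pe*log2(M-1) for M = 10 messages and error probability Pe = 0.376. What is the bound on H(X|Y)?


H(Pe) = -Pe*log2(Pe) - (1-Pe)*log2(1-Pe) = -0.376*log2(0.376) - 0.624*log2(0.624) = 0.530609 + 0.424558 = 0.9552. Pe*log2(M-1) = 0.376*log2(9) = 1.191892. Bound = H(Pe) + Pe*log2(M-1) = 0.530609 + 0.424558 + 1.191892 = 2.1471

2.1471 bits


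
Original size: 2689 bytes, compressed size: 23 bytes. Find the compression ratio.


Ratio = original / compressed = 2689 / 23 = 116.913

116.913


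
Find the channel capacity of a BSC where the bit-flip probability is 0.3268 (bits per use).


H(p) = -p*log2(p) - (1-p)*log2(1-p) = -0.3268*log2(0.3268) - 0.6732*log2(0.6732) = 0.527298 + 0.384325 = 0.9116. C = 1 - H(p) = 1 - 0.9116 = 0.0884

0.0884 bits


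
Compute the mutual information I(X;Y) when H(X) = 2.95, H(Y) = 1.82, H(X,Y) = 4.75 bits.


I(X;Y) = H(X) + H(Y) - H(X,Y) = 2.95 + 1.82 - 4.75 = 0.02

0.02 bits


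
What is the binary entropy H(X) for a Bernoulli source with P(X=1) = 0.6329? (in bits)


H = -p*log2(p) - (1-p)*log2(1-p). -0.6329*log2(0.6329) = 0.417683; -0.3671*log2(0.3671) = 0.530737. H = 0.417683 + 0.530737 = 0.9484

0.9484 bits


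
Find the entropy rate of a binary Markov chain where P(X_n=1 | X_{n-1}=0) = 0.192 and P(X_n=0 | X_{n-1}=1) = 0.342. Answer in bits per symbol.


Stationary distribution: pi_0 = p10/(p01+p10) = 0.6404, pi_1 = 0.3596. Entropy rate H' = pi_0*H(p01) + pi_1*H(p10) = 0.6404*0.7056 + 0.3596*0.9267 = 0.7851

0.7851 bits/symbol


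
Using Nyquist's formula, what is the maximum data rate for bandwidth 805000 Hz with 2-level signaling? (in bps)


Rate = 2 * B * log2(M) = 2 * 805000 * 1.0 = 1610000.0

1610000.0 bps


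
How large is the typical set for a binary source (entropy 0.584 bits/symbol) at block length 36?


log2|A_typical| = nH = 36 * 0.584 = 21.024, so |A_typical| ~ 2^21.024 = 2.132e+06

2.132e+06


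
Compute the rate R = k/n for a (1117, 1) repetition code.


Rate = k/n = 1/1117

1/1117


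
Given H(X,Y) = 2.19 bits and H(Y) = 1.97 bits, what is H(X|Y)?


H(X|Y) = H(X,Y) - H(Y) = 2.19 - 1.97 = 0.22

0.22 bits


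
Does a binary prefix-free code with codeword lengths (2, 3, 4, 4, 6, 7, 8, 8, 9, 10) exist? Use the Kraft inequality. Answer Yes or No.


Kraft sum = sum(2^(-l_i)) = 0.5342, need <= 1. Result: satisfied (a binary prefix-free code with these lengths exists)

Yes


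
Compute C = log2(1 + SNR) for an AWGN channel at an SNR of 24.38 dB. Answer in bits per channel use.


SNR_linear = 10^(24.38/10) = 274.1574; C = log2(1 + SNR_linear) = log2(1 + 274.1574) = 8.1041

8.1041 bits/channel use


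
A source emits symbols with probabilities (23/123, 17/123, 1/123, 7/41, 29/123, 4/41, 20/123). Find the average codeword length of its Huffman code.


Huffman construction (repeatedly merge the two least-probable nodes; each merge adds 1 bit to every symbol beneath it): 1/123 + 4/41 = 13/123; 13/123 + 17/123 = 10/41; 20/123 + 7/41 = 1/3; 23/123 + 29/123 = 52/123; 10/41 + 1/3 = 71/123; 52/123 + 71/123 = 1. Resulting codeword lengths (in the order the probabilities were given): (2, 3, 4, 3, 2, 4, 3). L_avg = sum(p_i * l_i) = 23/123*2 + 17/123*3 + 1/123*4 + 7/41*3 + 29/123*2 + 4/41*4 + 20/123*3 = 110/41 = 2.6829

2.6829 bits


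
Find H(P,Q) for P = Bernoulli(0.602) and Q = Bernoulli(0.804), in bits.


H(P,Q) = -p*log2(q) - (1-p)*log2(1-q). -0.602*log2(0.804) = 0.189469; -0.398*log2(0.196) = 0.935728. H(P,Q) = 0.189469 + 0.935728 = 1.1252

1.1252 bits


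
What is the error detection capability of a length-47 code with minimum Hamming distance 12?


Detection capability = d_min - 1 = 12 - 1 = 11

11 errors


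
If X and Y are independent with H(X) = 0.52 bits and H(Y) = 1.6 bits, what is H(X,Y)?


For independent variables, H(X,Y) = H(X) + H(Y) = 0.52 + 1.6 = 2.12

2.12 bits


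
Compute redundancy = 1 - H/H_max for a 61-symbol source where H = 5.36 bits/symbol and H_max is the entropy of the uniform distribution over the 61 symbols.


H_max = log2(K) = log2(61) = 5.9307 bits/symbol. Redundancy = 1 - H/H_max = 1 - 5.36/5.9307 = 1 - 0.9038 = 0.0962

0.0962


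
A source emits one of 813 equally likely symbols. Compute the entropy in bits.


H = log2(n) = log2(813) = 9.6671

9.6671 bits


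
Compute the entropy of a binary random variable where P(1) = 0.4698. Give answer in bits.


H = -p*log2(p) - (1-p)*log2(1-p). -0.4698*log2(0.4698) = 0.512026; -0.5302*log2(0.5302) = 0.485341. H = 0.512026 + 0.485341 = 0.9974

0.9974 bits


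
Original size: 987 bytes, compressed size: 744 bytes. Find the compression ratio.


Ratio = original / compressed = 987 / 744 = 1.3266

1.3266


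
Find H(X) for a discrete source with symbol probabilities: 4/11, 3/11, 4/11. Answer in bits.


H = -sum(p_i * log2(p_i)). Terms: -(4/11)*log2(4/11) = 0.530702; -(3/11)*log2(3/11) = 0.511219; -(4/11)*log2(4/11) = 0.530702. H = 0.530702 + 0.511219 + 0.530702 = 1.5726

1.5726 bits


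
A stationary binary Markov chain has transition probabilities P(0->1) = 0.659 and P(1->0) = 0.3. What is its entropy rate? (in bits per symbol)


Stationary distribution: pi_0 = p10/(p01+p10) = 0.3128, pi_1 = 0.6872. Entropy rate H' = pi_0*H(p01) + pi_1*H(p10) = 0.3128*0.9258 + 0.6872*0.8813 = 0.8952

0.8952 bits/symbol


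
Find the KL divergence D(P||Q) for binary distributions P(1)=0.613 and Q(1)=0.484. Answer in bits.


KL = p*log2(p/q) + (1-p)*log2((1-p)/(1-q)) = 0.613*log2(0.613/0.484) + 0.387*log2(0.387/0.516) = 0.0483

0.0483 bits


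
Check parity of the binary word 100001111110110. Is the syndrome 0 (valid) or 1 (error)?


Syndrome = XOR of all bits = 1 XOR 0 XOR 0 XOR 0 XOR 0 XOR 1 XOR 1 XOR 1 XOR 1 XOR 1 XOR 1 XOR 0 XOR 1 XOR 1 XOR 0 = 1

1


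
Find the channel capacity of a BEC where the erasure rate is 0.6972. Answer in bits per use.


C = 1 - epsilon = 1 - 0.6972 = 0.3028

0.3028 bits


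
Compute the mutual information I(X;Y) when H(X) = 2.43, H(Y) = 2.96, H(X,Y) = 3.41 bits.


I(X;Y) = H(X) + H(Y) - H(X,Y) = 2.43 + 2.96 - 3.41 = 1.98

1.98 bits


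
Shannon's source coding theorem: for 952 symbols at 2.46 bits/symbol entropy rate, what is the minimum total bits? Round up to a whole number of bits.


Minimum bits >= n * H = 952 * 2.46 = 2341.92, rounded up to a whole number of bits = 2342

2342 bits


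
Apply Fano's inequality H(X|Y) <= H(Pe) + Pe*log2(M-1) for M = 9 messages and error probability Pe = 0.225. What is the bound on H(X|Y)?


H(Pe) = -Pe*log2(Pe) - (1-Pe)*log2(1-Pe) = -0.225*log2(0.225) - 0.775*log2(0.775) = 0.484201 + 0.284992 = 0.7692. Pe*log2(M-1) = 0.225*log2(8) = 0.675000. Bound = H(Pe) + Pe*log2(M-1) = 0.484201 + 0.284992 + 0.675000 = 1.4442

1.4442 bits


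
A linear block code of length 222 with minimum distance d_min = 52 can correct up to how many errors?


Correction capability = floor((d-1)/2) = floor((52-1)/2) = 25

25 errors


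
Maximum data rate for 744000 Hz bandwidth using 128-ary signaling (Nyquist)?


Rate = 2 * B * log2(M) = 2 * 744000 * 7.0 = 10416000.0

10416000.0 bps


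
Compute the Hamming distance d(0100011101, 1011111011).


Count differing positions: ^ ^ ^ ^ ^ . . ^ ^ . = 7 differences

7


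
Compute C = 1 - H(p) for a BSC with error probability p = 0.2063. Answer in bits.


H(p) = -p*log2(p) - (1-p)*log2(1-p) = -0.2063*log2(0.2063) - 0.7937*log2(0.7937) = 0.469783 + 0.264567 = 0.7344. C = 1 - H(p) = 1 - 0.7344 = 0.2656

0.2656 bits


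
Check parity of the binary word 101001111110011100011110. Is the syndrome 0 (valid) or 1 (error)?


Syndrome = XOR of all bits = 1 XOR 0 XOR 1 XOR 0 XOR 0 XOR 1 XOR 1 XOR 1 XOR 1 XOR 1 XOR 1 XOR 0 XOR 0 XOR 1 XOR 1 XOR 1 XOR 0 XOR 0 XOR 0 XOR 1 XOR 1 XOR 1 XOR 1 XOR 0 = 1

1


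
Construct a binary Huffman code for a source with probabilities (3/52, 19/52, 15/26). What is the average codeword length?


Huffman construction (repeatedly merge the two least-probable nodes; each merge adds 1 bit to every symbol beneath it): 3/52 + 19/52 = 11/26; 11/26 + 15/26 = 1. Resulting codeword lengths (in the order the probabilities were given): (2, 2, 1). L_avg = sum(p_i * l_i) = 3/52*2 + 19/52*2 + 15/26*1 = 37/26 = 1.4231

1.4231 bits


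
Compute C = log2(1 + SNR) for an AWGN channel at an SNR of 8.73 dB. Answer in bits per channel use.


SNR_linear = 10^(8.73/10) = 7.4645; C = log2(1 + SNR_linear) = log2(1 + 7.4645) = 3.0814

3.0814 bits/channel use


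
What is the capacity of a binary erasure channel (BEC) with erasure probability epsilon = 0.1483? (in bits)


C = 1 - epsilon = 1 - 0.1483 = 0.8517

0.8517 bits


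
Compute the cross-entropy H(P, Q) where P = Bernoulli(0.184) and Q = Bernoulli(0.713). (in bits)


H(P,Q) = -p*log2(q) - (1-p)*log2(1-q). -0.184*log2(0.713) = 0.089797; -0.816*log2(0.287) = 1.469516. H(P,Q) = 0.089797 + 1.469516 = 1.5593

1.5593 bits


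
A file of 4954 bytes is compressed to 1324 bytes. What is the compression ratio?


Ratio = original / compressed = 4954 / 1324 = 3.7417

3.7417


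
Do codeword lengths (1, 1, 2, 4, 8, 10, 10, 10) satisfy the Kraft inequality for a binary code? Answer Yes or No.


Kraft sum = sum(2^(-l_i)) = 1.3193, need <= 1. Result: violated (a binary prefix-free code with these lengths cannot exist)

No


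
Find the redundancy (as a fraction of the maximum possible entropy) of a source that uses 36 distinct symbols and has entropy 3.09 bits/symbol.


H_max = log2(K) = log2(36) = 5.1699 bits/symbol. Redundancy = 1 - H/H_max = 1 - 3.09/5.1699 = 1 - 0.5977 = 0.4023

0.4023


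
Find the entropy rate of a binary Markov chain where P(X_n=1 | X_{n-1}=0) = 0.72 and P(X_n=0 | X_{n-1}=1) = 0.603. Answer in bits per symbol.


Stationary distribution: pi_0 = p10/(p01+p10) = 0.4558, pi_1 = 0.5442. Entropy rate H' = pi_0*H(p01) + pi_1*H(p10) = 0.4558*0.8555 + 0.5442*0.9692 = 0.9173

0.9173 bits/symbol


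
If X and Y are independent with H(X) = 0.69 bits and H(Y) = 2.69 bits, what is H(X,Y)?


For independent variables, H(X,Y) = H(X) + H(Y) = 0.69 + 2.69 = 3.38

3.38 bits


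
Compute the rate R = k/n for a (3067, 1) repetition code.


Rate = k/n = 1/3067

1/3067


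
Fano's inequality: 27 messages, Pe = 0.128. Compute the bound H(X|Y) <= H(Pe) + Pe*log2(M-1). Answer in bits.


H(Pe) = -Pe*log2(Pe) - (1-Pe)*log2(1-Pe) = -0.128*log2(0.128) - 0.872*log2(0.872) = 0.379620 + 0.172307 = 0.5519. Pe*log2(M-1) = 0.128*log2(26) = 0.601656. Bound = H(Pe) + Pe*log2(M-1) = 0.379620 + 0.172307 + 0.601656 = 1.1536

1.1536 bits


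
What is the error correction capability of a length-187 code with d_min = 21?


Correction capability = floor((d-1)/2) = floor((21-1)/2) = 10

10 errors


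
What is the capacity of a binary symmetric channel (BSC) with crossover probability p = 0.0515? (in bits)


H(p) = -p*log2(p) - (1-p)*log2(1-p) = -0.0515*log2(0.0515) - 0.9485*log2(0.9485) = 0.220383 + 0.072352 = 0.2927. C = 1 - H(p) = 1 - 0.2927 = 0.7073

0.7073 bits


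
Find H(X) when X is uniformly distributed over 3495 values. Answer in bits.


H = log2(n) = log2(3495) = 11.7711

11.7711 bits


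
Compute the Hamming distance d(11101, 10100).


Count differing positions: . ^ . . ^ = 2 differences

2


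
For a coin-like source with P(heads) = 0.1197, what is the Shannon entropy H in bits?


H = -p*log2(p) - (1-p)*log2(1-p). -0.1197*log2(0.1197) = 0.366582; -0.8803*log2(0.8803) = 0.161916. H = 0.366582 + 0.161916 = 0.5285

0.5285 bits


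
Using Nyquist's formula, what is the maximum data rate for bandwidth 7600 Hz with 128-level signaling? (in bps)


Rate = 2 * B * log2(M) = 2 * 7600 * 7.0 = 106400.0

106400.0 bps


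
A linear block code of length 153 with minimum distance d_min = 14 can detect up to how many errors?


Detection capability = d_min - 1 = 14 - 1 = 13

13 errors


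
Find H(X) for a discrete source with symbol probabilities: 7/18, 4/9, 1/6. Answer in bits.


H = -sum(p_i * log2(p_i)). Terms: -(7/18)*log2(7/18) = 0.529888; -(4/9)*log2(4/9) = 0.519967; -(1/6)*log2(1/6) = 0.430827. H = 0.529888 + 0.519967 + 0.430827 = 1.4807

1.4807 bits


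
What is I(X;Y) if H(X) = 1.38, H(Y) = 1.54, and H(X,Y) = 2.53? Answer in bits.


I(X;Y) = H(X) + H(Y) - H(X,Y) = 1.38 + 1.54 - 2.53 = 0.39

0.39 bits


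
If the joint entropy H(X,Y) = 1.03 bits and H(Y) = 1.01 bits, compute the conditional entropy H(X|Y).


H(X|Y) = H(X,Y) - H(Y) = 1.03 - 1.01 = 0.02

0.02 bits


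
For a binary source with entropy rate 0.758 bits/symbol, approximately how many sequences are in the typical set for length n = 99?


log2|A_typical| = nH = 99 * 0.758 = 75.042, so |A_typical| ~ 2^75.042 = 3.889e+22

3.889e+22


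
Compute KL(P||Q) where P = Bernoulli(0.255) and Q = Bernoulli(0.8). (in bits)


KL = p*log2(p/q) + (1-p)*log2((1-p)/(1-q)) = 0.255*log2(0.255/0.8) + 0.745*log2(0.745/0.2) = 0.9928

0.9928 bits


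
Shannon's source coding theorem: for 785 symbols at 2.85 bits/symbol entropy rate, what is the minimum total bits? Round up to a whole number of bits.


Minimum bits >= n * H = 785 * 2.85 = 2237.25, rounded up to a whole number of bits = 2238

2238 bits


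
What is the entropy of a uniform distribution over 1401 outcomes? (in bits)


H = log2(n) = log2(1401) = 10.4522

10.4522 bits


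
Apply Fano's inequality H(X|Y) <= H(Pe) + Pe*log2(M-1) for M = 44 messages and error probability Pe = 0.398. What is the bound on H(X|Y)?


H(Pe) = -Pe*log2(Pe) - (1-Pe)*log2(1-Pe) = -0.398*log2(0.398) - 0.602*log2(0.602) = 0.529006 + 0.440763 = 0.9698. Pe*log2(M-1) = 0.398*log2(43) = 2.159653. Bound = H(Pe) + Pe*log2(M-1) = 0.529006 + 0.440763 + 2.159653 = 3.1294

3.1294 bits


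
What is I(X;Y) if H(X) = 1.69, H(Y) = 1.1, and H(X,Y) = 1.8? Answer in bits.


I(X;Y) = H(X) + H(Y) - H(X,Y) = 1.69 + 1.1 - 1.8 = 0.99

0.99 bits


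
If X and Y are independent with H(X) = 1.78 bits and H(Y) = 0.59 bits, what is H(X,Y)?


For independent variables, H(X,Y) = H(X) + H(Y) = 1.78 + 0.59 = 2.37

2.37 bits


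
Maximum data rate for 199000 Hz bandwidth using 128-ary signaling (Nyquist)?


Rate = 2 * B * log2(M) = 2 * 199000 * 7.0 = 2786000.0

2786000.0 bps


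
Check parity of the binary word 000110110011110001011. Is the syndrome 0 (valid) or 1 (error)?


Syndrome = XOR of all bits = 0 XOR 0 XOR 0 XOR 1 XOR 1 XOR 0 XOR 1 XOR 1 XOR 0 XOR 0 XOR 1 XOR 1 XOR 1 XOR 1 XOR 0 XOR 0 XOR 0 XOR 1 XOR 0 XOR 1 XOR 1 = 1

1


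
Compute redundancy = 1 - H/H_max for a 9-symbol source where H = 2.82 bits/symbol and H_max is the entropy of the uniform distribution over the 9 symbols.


H_max = log2(K) = log2(9) = 3.1699 bits/symbol. Redundancy = 1 - H/H_max = 1 - 2.82/3.1699 = 1 - 0.8896 = 0.1104

0.1104


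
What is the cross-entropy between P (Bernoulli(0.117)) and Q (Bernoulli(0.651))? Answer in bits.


H(P,Q) = -p*log2(q) - (1-p)*log2(1-q). -0.117*log2(0.651) = 0.072455; -0.883*log2(0.349) = 1.341013. H(P,Q) = 0.072455 + 1.341013 = 1.4135

1.4135 bits


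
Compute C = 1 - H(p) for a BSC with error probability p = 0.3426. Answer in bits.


H(p) = -p*log2(p) - (1-p)*log2(1-p) = -0.3426*log2(0.3426) - 0.6574*log2(0.6574) = 0.529455 + 0.397830 = 0.9273. C = 1 - H(p) = 1 - 0.9273 = 0.0727

0.0727 bits


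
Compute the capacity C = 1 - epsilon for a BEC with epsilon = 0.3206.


C = 1 - epsilon = 1 - 0.3206 = 0.6794

0.6794 bits


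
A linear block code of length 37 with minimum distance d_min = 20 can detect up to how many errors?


Detection capability = d_min - 1 = 20 - 1 = 19

19 errors


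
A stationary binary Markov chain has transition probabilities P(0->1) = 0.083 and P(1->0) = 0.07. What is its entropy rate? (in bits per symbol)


Stationary distribution: pi_0 = p10/(p01+p10) = 0.4575, pi_1 = 0.5425. Entropy rate H' = pi_0*H(p01) + pi_1*H(p10) = 0.4575*0.4127 + 0.5425*0.3659 = 0.3873

0.3873 bits/symbol


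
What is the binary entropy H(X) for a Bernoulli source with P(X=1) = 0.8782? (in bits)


H = -p*log2(p) - (1-p)*log2(1-p). -0.8782*log2(0.8782) = 0.164556; -0.1218*log2(0.1218) = 0.369957. H = 0.164556 + 0.369957 = 0.5345

0.5345 bits


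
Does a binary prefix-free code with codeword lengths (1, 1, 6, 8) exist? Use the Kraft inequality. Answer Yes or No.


Kraft sum = sum(2^(-l_i)) = 1.0195, need <= 1. Result: violated (a binary prefix-free code with these lengths cannot exist)

No


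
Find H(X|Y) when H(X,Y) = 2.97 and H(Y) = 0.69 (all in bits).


H(X|Y) = H(X,Y) - H(Y) = 2.97 - 0.69 = 2.28

2.28 bits


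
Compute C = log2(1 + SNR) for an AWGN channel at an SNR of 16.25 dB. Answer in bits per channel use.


SNR_linear = 10^(16.25/10) = 42.1697; C = log2(1 + SNR_linear) = log2(1 + 42.1697) = 5.4319

5.4319 bits/channel use


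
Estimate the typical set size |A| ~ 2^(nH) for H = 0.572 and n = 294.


log2|A_typical| = nH = 294 * 0.572 = 168.168, so |A_typical| ~ 2^168.168 = 4.204e+50

4.204e+50


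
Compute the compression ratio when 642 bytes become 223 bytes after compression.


Ratio = original / compressed = 642 / 223 = 2.8789

2.8789


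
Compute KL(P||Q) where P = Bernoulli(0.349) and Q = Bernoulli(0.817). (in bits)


KL = p*log2(p/q) + (1-p)*log2((1-p)/(1-q)) = 0.349*log2(0.349/0.817) + 0.651*log2(0.651/0.183) = 0.7636

0.7636 bits


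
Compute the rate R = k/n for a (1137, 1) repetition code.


Rate = k/n = 1/1137

1/1137


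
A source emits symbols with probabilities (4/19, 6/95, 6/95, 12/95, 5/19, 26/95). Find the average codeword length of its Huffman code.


Huffman construction (repeatedly merge the two least-probable nodes; each merge adds 1 bit to every symbol beneath it): 6/95 + 6/95 = 12/95; 12/95 + 12/95 = 24/95; 4/19 + 24/95 = 44/95; 5/19 + 26/95 = 51/95; 44/95 + 51/95 = 1. Resulting codeword lengths (in the order the probabilities were given): (2, 4, 4, 3, 2, 2). L_avg = sum(p_i * l_i) = 4/19*2 + 6/95*4 + 6/95*4 + 12/95*3 + 5/19*2 + 26/95*2 = 226/95 = 2.3789

2.3789 bits


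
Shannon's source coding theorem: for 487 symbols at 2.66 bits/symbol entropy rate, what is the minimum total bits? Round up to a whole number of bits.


Minimum bits >= n * H = 487 * 2.66 = 1295.42, rounded up to a whole number of bits = 1296

1296 bits


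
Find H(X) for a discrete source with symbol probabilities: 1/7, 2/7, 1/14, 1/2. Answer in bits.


H = -sum(p_i * log2(p_i)). Terms: -(1/7)*log2(1/7) = 0.401051; -(2/7)*log2(2/7) = 0.516387; -(1/14)*log2(1/14) = 0.271954; -(1/2)*log2(1/2) = 0.500000. H = 0.401051 + 0.516387 + 0.271954 + 0.500000 = 1.6894

1.6894 bits
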